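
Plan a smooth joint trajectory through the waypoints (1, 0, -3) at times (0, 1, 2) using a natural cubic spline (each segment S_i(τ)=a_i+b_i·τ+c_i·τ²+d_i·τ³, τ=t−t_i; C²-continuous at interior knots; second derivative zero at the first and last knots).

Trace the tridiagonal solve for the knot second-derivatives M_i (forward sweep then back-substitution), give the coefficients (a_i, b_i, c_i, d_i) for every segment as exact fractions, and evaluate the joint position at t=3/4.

Δ: Δ0=-1, Δ1=-3
row 1: diag=4, rhs=-12; c'=1/4, d'=-3
back: M1=-3
M: M0=0, M1=-3, M2=0
seg 0: a=1, c=M0/2=0, d=(M1−M0)/(6·1)=-1/2, b=Δ0−h0·(2M0+M1)/6=-1/2
seg 1: a=0, c=M1/2=-3/2, d=(M2−M1)/(6·1)=1/2, b=Δ1−h1·(2M1+M2)/6=-2
t_q=3/4 → seg 0, τ=3/4; S=1+-1/2·τ+0·τ²+-1/2·τ³=53/128

  seg 0: a=1 b=-1/2 c=0 d=-1/2
  seg 1: a=0 b=-2 c=-3/2 d=1/2
S(3/4) = 53/128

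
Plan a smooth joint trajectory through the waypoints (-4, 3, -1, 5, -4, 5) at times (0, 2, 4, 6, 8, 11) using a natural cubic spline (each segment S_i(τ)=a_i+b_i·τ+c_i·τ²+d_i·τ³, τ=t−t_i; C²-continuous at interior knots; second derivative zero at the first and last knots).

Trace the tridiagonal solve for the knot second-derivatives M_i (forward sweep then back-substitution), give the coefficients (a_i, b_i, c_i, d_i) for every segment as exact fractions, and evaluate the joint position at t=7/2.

  seg 0: a=-4 b=1458/265 c=0 d=-1061/2120
  seg 1: a=3 b=-267/530 c=-3183/1060 d=239/212
  seg 2: a=-1 b=537/530 c=3987/1060 d=-1467/1060
  seg 3: a=5 b=-291/530 c=-963/212 d=2721/2120
  seg 4: a=-4 b=-879/265 c=837/265 d=-93/265
S(7/2) = -5997/8480

Δ: Δ0=7/2, Δ1=-2, Δ2=3, Δ3=-9/2, Δ4=3
row 1: diag=8, rhs=-33; c'=1/4, d'=-33/8
row 2: denom=8−2·1/4=15/2; d'=(30−2·-33/8)/(15/2)=51/10
row 3: denom=8−2·4/15=112/15; d'=(-45−2·51/10)/(112/15)=-207/28
row 4: denom=10−2·15/56=265/28; d'=(45−2·-207/28)/(265/28)=1674/265
back: M4=1674/265
back: M3=-207/28−15/56·1674/265=-963/106
back: M2=51/10−4/15·-963/106=3987/530
back: M1=-33/8−1/4·3987/530=-3183/530
M: M0=0, M1=-3183/530, M2=3987/530, M3=-963/106, M4=1674/265, M5=0
seg 0: a=-4, c=M0/2=0, d=(M1−M0)/(6·2)=-1061/2120, b=Δ0−h0·(2M0+M1)/6=1458/265
seg 1: a=3, c=M1/2=-3183/1060, d=(M2−M1)/(6·2)=239/212, b=Δ1−h1·(2M1+M2)/6=-267/530
seg 2: a=-1, c=M2/2=3987/1060, d=(M3−M2)/(6·2)=-1467/1060, b=Δ2−h2·(2M2+M3)/6=537/530
seg 3: a=5, c=M3/2=-963/212, d=(M4−M3)/(6·2)=2721/2120, b=Δ3−h3·(2M3+M4)/6=-291/530
seg 4: a=-4, c=M4/2=837/265, d=(M5−M4)/(6·3)=-93/265, b=Δ4−h4·(2M4+M5)/6=-879/265
t_q=7/2 → seg 1, τ=3/2; S=3+-267/530·τ+-3183/1060·τ²+239/212·τ³=-5997/8480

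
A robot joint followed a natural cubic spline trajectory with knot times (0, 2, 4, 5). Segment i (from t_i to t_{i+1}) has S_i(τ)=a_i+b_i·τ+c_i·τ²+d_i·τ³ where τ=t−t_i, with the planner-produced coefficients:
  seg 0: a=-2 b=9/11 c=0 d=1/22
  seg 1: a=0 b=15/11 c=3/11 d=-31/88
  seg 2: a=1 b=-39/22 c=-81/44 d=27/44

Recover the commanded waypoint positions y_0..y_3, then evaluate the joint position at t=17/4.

y_0=-2 y_1=0 y_2=1 y_3=-2
S(17/4) = 1271/2816

y_0 = S_0(0) = a_0 = -2
y_1 = S_1(0) = a_1 = 0
y_2 = S_2(0) = a_2 = 1
y_3 = S_2(1) = -2
t_q=17/4 is in segment 2 (τ=1/4); S_2(τ)=1271/2816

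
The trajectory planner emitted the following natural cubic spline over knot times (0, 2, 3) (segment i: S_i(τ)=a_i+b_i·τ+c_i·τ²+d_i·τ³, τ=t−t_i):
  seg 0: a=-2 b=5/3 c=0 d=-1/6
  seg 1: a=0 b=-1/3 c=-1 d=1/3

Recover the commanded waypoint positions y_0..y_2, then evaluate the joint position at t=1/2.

y_0=-2 y_1=0 y_2=-1
S(1/2) = -19/16

y_0 = S_0(0) = a_0 = -2
y_1 = S_1(0) = a_1 = 0
y_2 = S_1(1) = -1
t_q=1/2 is in segment 0 (τ=1/2); S_0(τ)=-19/16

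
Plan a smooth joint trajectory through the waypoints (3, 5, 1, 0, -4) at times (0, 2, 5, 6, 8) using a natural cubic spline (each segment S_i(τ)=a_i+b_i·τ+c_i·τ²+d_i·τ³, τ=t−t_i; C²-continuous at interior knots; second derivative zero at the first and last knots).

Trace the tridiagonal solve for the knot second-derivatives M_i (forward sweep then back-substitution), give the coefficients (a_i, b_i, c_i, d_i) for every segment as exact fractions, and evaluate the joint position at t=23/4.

Δ: Δ0=1, Δ1=-4/3, Δ2=-1, Δ3=-2
row 1: diag=10, rhs=-14; c'=3/10, d'=-7/5
row 2: denom=8−3·3/10=71/10; d'=(2−3·-7/5)/(71/10)=62/71
row 3: denom=6−1·10/71=416/71; d'=(-6−1·62/71)/(416/71)=-61/52
back: M3=-61/52
back: M2=62/71−10/71·-61/52=27/26
back: M1=-7/5−3/10·27/26=-89/52
M: M0=0, M1=-89/52, M2=27/26, M3=-61/52, M4=0
seg 0: a=3, c=M0/2=0, d=(M1−M0)/(6·2)=-89/624, b=Δ0−h0·(2M0+M1)/6=245/156
seg 1: a=5, c=M1/2=-89/104, d=(M2−M1)/(6·3)=11/72, b=Δ1−h1·(2M1+M2)/6=-11/78
seg 2: a=1, c=M2/2=27/52, d=(M3−M2)/(6·1)=-115/312, b=Δ2−h2·(2M2+M3)/6=-359/312
seg 3: a=0, c=M3/2=-61/104, d=(M4−M3)/(6·2)=61/624, b=Δ3−h3·(2M3+M4)/6=-95/78
t_q=23/4 → seg 2, τ=3/4; S=1+-359/312·τ+27/52·τ²+-115/312·τ³=1821/6656

  seg 0: a=3 b=245/156 c=0 d=-89/624
  seg 1: a=5 b=-11/78 c=-89/104 d=11/72
  seg 2: a=1 b=-359/312 c=27/52 d=-115/312
  seg 3: a=0 b=-95/78 c=-61/104 d=61/624
S(23/4) = 1821/6656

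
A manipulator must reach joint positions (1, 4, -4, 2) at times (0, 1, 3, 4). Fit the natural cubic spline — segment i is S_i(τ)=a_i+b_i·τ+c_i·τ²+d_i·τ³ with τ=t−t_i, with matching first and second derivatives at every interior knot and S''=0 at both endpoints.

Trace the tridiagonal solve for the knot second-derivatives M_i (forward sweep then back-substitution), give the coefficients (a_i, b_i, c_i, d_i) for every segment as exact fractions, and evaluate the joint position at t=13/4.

Δ: Δ0=3, Δ1=-4, Δ2=6
row 1: diag=6, rhs=-42; c'=1/3, d'=-7
row 2: denom=6−2·1/3=16/3; d'=(60−2·-7)/(16/3)=111/8
back: M2=111/8
back: M1=-7−1/3·111/8=-93/8
M: M0=0, M1=-93/8, M2=111/8, M3=0
seg 0: a=1, c=M0/2=0, d=(M1−M0)/(6·1)=-31/16, b=Δ0−h0·(2M0+M1)/6=79/16
seg 1: a=4, c=M1/2=-93/16, d=(M2−M1)/(6·2)=17/8, b=Δ1−h1·(2M1+M2)/6=-7/8
seg 2: a=-4, c=M2/2=111/16, d=(M3−M2)/(6·1)=-37/16, b=Δ2−h2·(2M2+M3)/6=11/8
t_q=13/4 → seg 2, τ=1/4; S=-4+11/8·τ+111/16·τ²+-37/16·τ³=-3337/1024

  seg 0: a=1 b=79/16 c=0 d=-31/16
  seg 1: a=4 b=-7/8 c=-93/16 d=17/8
  seg 2: a=-4 b=11/8 c=111/16 d=-37/16
S(13/4) = -3337/1024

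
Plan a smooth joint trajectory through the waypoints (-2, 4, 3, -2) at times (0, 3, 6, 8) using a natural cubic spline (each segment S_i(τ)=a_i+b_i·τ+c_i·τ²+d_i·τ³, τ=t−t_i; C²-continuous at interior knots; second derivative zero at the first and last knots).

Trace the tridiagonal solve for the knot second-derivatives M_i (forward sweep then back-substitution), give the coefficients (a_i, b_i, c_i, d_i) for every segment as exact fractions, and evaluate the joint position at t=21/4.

  seg 0: a=-2 b=545/222 c=0 d=-101/1998
  seg 1: a=4 b=121/111 c=-101/222 d=-13/1998
  seg 2: a=3 b=-403/222 c=-19/37 d=19/222
S(21/4) = 19301/4736

Δ: Δ0=2, Δ1=-1/3, Δ2=-5/2
row 1: diag=12, rhs=-14; c'=1/4, d'=-7/6
row 2: denom=10−3·1/4=37/4; d'=(-13−3·-7/6)/(37/4)=-38/37
back: M2=-38/37
back: M1=-7/6−1/4·-38/37=-101/111
M: M0=0, M1=-101/111, M2=-38/37, M3=0
seg 0: a=-2, c=M0/2=0, d=(M1−M0)/(6·3)=-101/1998, b=Δ0−h0·(2M0+M1)/6=545/222
seg 1: a=4, c=M1/2=-101/222, d=(M2−M1)/(6·3)=-13/1998, b=Δ1−h1·(2M1+M2)/6=121/111
seg 2: a=3, c=M2/2=-19/37, d=(M3−M2)/(6·2)=19/222, b=Δ2−h2·(2M2+M3)/6=-403/222
t_q=21/4 → seg 1, τ=9/4; S=4+121/111·τ+-101/222·τ²+-13/1998·τ³=19301/4736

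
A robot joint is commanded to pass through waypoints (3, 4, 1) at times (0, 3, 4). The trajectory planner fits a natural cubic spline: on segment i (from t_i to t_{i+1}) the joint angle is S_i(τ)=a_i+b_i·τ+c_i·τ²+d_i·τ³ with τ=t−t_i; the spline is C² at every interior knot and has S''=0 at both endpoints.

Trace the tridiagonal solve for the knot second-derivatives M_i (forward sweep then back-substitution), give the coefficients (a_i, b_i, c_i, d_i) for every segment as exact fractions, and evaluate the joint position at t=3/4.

Δ: Δ0=1/3, Δ1=-3
row 1: diag=8, rhs=-20; c'=1/8, d'=-5/2
back: M1=-5/2
M: M0=0, M1=-5/2, M2=0
seg 0: a=3, c=M0/2=0, d=(M1−M0)/(6·3)=-5/36, b=Δ0−h0·(2M0+M1)/6=19/12
seg 1: a=4, c=M1/2=-5/4, d=(M2−M1)/(6·1)=5/12, b=Δ1−h1·(2M1+M2)/6=-13/6
t_q=3/4 → seg 0, τ=3/4; S=3+19/12·τ+0·τ²+-5/36·τ³=1057/256

  seg 0: a=3 b=19/12 c=0 d=-5/36
  seg 1: a=4 b=-13/6 c=-5/4 d=5/12
S(3/4) = 1057/256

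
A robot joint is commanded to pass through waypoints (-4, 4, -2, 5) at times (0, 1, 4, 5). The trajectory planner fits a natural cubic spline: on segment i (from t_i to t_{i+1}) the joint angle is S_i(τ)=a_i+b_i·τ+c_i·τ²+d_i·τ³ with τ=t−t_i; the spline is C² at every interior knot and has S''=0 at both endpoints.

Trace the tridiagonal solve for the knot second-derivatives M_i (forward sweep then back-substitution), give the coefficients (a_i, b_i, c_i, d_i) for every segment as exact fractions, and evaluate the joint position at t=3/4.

Δ: Δ0=8, Δ1=-2, Δ2=7
row 1: diag=8, rhs=-60; c'=3/8, d'=-15/2
row 2: denom=8−3·3/8=55/8; d'=(54−3·-15/2)/(55/8)=612/55
back: M2=612/55
back: M1=-15/2−3/8·612/55=-642/55
M: M0=0, M1=-642/55, M2=612/55, M3=0
seg 0: a=-4, c=M0/2=0, d=(M1−M0)/(6·1)=-107/55, b=Δ0−h0·(2M0+M1)/6=547/55
seg 1: a=4, c=M1/2=-321/55, d=(M2−M1)/(6·3)=19/15, b=Δ1−h1·(2M1+M2)/6=226/55
seg 2: a=-2, c=M2/2=306/55, d=(M3−M2)/(6·1)=-102/55, b=Δ2−h2·(2M2+M3)/6=181/55
t_q=3/4 → seg 0, τ=3/4; S=-4+547/55·τ+0·τ²+-107/55·τ³=9287/3520

  seg 0: a=-4 b=547/55 c=0 d=-107/55
  seg 1: a=4 b=226/55 c=-321/55 d=19/15
  seg 2: a=-2 b=181/55 c=306/55 d=-102/55
S(3/4) = 9287/3520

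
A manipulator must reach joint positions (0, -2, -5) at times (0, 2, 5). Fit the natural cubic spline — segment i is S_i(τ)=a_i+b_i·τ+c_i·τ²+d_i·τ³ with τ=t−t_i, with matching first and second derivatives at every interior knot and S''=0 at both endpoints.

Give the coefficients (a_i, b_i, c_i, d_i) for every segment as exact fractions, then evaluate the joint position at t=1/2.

Δ: Δ0=-1, Δ1=-1
row 1: diag=10, rhs=0; c'=3/10, d'=0
back: M1=0
M: M0=0, M1=0, M2=0
seg 0: a=0, c=M0/2=0, d=(M1−M0)/(6·2)=0, b=Δ0−h0·(2M0+M1)/6=-1
seg 1: a=-2, c=M1/2=0, d=(M2−M1)/(6·3)=0, b=Δ1−h1·(2M1+M2)/6=-1
t_q=1/2 → seg 0, τ=1/2; S=0+-1·τ+0·τ²+0·τ³=-1/2

  seg 0: a=0 b=-1 c=0 d=0
  seg 1: a=-2 b=-1 c=0 d=0
S(1/2) = -1/2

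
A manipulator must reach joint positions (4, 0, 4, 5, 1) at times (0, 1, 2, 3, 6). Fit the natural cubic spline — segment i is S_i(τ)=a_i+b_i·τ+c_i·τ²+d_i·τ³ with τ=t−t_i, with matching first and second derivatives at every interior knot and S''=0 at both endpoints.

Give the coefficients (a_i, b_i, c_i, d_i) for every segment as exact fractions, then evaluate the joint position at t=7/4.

Δ: Δ0=-4, Δ1=4, Δ2=1, Δ3=-4/3
row 1: diag=4, rhs=48; c'=1/4, d'=12
row 2: denom=4−1·1/4=15/4; d'=(-18−1·12)/(15/4)=-8
row 3: denom=8−1·4/15=116/15; d'=(-14−1·-8)/(116/15)=-45/58
back: M3=-45/58
back: M2=-8−4/15·-45/58=-226/29
back: M1=12−1/4·-226/29=809/58
M: M0=0, M1=809/58, M2=-226/29, M3=-45/58, M4=0
seg 0: a=4, c=M0/2=0, d=(M1−M0)/(6·1)=809/348, b=Δ0−h0·(2M0+M1)/6=-2201/348
seg 1: a=0, c=M1/2=809/116, d=(M2−M1)/(6·1)=-1261/348, b=Δ1−h1·(2M1+M2)/6=113/174
seg 2: a=4, c=M2/2=-113/29, d=(M3−M2)/(6·1)=407/348, b=Δ2−h2·(2M2+M3)/6=1297/348
seg 3: a=5, c=M3/2=-45/116, d=(M4−M3)/(6·3)=5/116, b=Δ3−h3·(2M3+M4)/6=-97/174
t_q=7/4 → seg 1, τ=3/4; S=0+113/174·τ+809/116·τ²+-1261/348·τ³=21391/7424

  seg 0: a=4 b=-2201/348 c=0 d=809/348
  seg 1: a=0 b=113/174 c=809/116 d=-1261/348
  seg 2: a=4 b=1297/348 c=-113/29 d=407/348
  seg 3: a=5 b=-97/174 c=-45/116 d=5/116
S(7/4) = 21391/7424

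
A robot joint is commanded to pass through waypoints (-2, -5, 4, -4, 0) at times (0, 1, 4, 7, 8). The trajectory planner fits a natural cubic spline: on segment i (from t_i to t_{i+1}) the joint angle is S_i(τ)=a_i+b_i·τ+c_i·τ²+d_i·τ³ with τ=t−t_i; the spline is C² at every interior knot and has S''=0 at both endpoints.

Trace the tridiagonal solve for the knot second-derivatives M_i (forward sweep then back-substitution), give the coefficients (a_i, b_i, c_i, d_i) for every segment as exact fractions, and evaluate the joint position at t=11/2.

Δ: Δ0=-3, Δ1=3, Δ2=-8/3, Δ3=4
row 1: diag=8, rhs=36; c'=3/8, d'=9/2
row 2: denom=12−3·3/8=87/8; d'=(-34−3·9/2)/(87/8)=-380/87
row 3: denom=8−3·8/29=208/29; d'=(40−3·-380/87)/(208/29)=385/52
back: M3=385/52
back: M2=-380/87−8/29·385/52=-250/39
back: M1=9/2−3/8·-250/39=359/52
M: M0=0, M1=359/52, M2=-250/39, M3=385/52, M4=0
seg 0: a=-2, c=M0/2=0, d=(M1−M0)/(6·1)=359/312, b=Δ0−h0·(2M0+M1)/6=-1295/312
seg 1: a=-5, c=M1/2=359/104, d=(M2−M1)/(6·3)=-2077/2808, b=Δ1−h1·(2M1+M2)/6=-109/156
seg 2: a=4, c=M2/2=-125/39, d=(M3−M2)/(6·3)=2155/2808, b=Δ2−h2·(2M2+M3)/6=1/24
seg 3: a=-4, c=M3/2=385/104, d=(M4−M3)/(6·1)=-385/312, b=Δ3−h3·(2M3+M4)/6=239/156
t_q=11/2 → seg 2, τ=3/2; S=4+1/24·τ+-125/39·τ²+2155/2808·τ³=-465/832

  seg 0: a=-2 b=-1295/312 c=0 d=359/312
  seg 1: a=-5 b=-109/156 c=359/104 d=-2077/2808
  seg 2: a=4 b=1/24 c=-125/39 d=2155/2808
  seg 3: a=-4 b=239/156 c=385/104 d=-385/312
S(11/2) = -465/832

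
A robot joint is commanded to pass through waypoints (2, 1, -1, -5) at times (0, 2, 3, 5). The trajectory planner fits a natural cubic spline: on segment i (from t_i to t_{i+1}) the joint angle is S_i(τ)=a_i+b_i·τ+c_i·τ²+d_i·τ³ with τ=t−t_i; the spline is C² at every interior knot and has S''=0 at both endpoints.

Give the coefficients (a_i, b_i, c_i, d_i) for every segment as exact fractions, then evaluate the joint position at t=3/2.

Δ: Δ0=-1/2, Δ1=-2, Δ2=-2
row 1: diag=6, rhs=-9; c'=1/6, d'=-3/2
row 2: denom=6−1·1/6=35/6; d'=(0−1·-3/2)/(35/6)=9/35
back: M2=9/35
back: M1=-3/2−1/6·9/35=-54/35
M: M0=0, M1=-54/35, M2=9/35, M3=0
seg 0: a=2, c=M0/2=0, d=(M1−M0)/(6·2)=-9/70, b=Δ0−h0·(2M0+M1)/6=1/70
seg 1: a=1, c=M1/2=-27/35, d=(M2−M1)/(6·1)=3/10, b=Δ1−h1·(2M1+M2)/6=-107/70
seg 2: a=-1, c=M2/2=9/70, d=(M3−M2)/(6·2)=-3/140, b=Δ2−h2·(2M2+M3)/6=-76/35
t_q=3/2 → seg 0, τ=3/2; S=2+1/70·τ+0·τ²+-9/70·τ³=127/80

  seg 0: a=2 b=1/70 c=0 d=-9/70
  seg 1: a=1 b=-107/70 c=-27/35 d=3/10
  seg 2: a=-1 b=-76/35 c=9/70 d=-3/140
S(3/2) = 127/80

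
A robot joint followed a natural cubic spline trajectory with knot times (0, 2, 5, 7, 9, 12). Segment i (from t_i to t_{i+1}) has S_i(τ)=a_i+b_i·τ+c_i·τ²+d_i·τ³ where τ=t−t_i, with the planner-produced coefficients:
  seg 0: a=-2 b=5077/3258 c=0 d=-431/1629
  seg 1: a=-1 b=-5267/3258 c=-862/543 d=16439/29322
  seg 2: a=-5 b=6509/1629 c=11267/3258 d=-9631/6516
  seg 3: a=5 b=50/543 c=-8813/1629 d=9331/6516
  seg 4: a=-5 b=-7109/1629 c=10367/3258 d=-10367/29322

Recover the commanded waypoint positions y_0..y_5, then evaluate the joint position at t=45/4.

y_0 = S_0(0) = a_0 = -2
y_1 = S_1(0) = a_1 = -1
y_2 = S_2(0) = a_2 = -5
y_3 = S_3(0) = a_3 = 5
y_4 = S_4(0) = a_4 = -5
y_5 = S_4(3) = 1
t_q=45/4 is in segment 4 (τ=9/4); S_4(τ)=-63419/23168

y_0=-2 y_1=-1 y_2=-5 y_3=5 y_4=-5 y_5=1
S(45/4) = -63419/23168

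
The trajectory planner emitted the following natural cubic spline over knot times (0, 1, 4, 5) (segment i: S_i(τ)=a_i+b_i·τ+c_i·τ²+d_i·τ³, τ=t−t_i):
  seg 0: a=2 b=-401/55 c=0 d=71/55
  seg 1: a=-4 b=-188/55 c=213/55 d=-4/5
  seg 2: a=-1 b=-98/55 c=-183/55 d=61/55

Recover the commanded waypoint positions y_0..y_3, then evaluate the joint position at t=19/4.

y_0=2 y_1=-4 y_2=-1 y_3=-5
S(19/4) = -2633/704

y_0 = S_0(0) = a_0 = 2
y_1 = S_1(0) = a_1 = -4
y_2 = S_2(0) = a_2 = -1
y_3 = S_2(1) = -5
t_q=19/4 is in segment 2 (τ=3/4); S_2(τ)=-2633/704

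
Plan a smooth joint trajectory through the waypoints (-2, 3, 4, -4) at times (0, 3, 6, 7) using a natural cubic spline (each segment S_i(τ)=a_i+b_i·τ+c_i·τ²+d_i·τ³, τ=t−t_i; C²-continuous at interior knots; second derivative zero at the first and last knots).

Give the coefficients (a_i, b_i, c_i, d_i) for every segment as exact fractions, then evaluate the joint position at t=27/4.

  seg 0: a=-2 b=34/29 c=0 d=43/783
  seg 1: a=3 b=77/29 c=43/87 d=-331/783
  seg 2: a=4 b=-168/29 c=-96/29 d=32/29
S(27/4) = -101/58

Δ: Δ0=5/3, Δ1=1/3, Δ2=-8
row 1: diag=12, rhs=-8; c'=1/4, d'=-2/3
row 2: denom=8−3·1/4=29/4; d'=(-50−3·-2/3)/(29/4)=-192/29
back: M2=-192/29
back: M1=-2/3−1/4·-192/29=86/87
M: M0=0, M1=86/87, M2=-192/29, M3=0
seg 0: a=-2, c=M0/2=0, d=(M1−M0)/(6·3)=43/783, b=Δ0−h0·(2M0+M1)/6=34/29
seg 1: a=3, c=M1/2=43/87, d=(M2−M1)/(6·3)=-331/783, b=Δ1−h1·(2M1+M2)/6=77/29
seg 2: a=4, c=M2/2=-96/29, d=(M3−M2)/(6·1)=32/29, b=Δ2−h2·(2M2+M3)/6=-168/29
t_q=27/4 → seg 2, τ=3/4; S=4+-168/29·τ+-96/29·τ²+32/29·τ³=-101/58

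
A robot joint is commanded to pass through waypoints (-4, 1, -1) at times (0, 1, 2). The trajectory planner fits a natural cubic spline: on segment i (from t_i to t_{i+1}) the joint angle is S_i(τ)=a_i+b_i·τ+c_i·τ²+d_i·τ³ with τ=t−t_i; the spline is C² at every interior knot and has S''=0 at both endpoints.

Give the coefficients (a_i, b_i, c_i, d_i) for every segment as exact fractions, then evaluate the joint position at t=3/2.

  seg 0: a=-4 b=27/4 c=0 d=-7/4
  seg 1: a=1 b=3/2 c=-21/4 d=7/4
S(3/2) = 21/32

Δ: Δ0=5, Δ1=-2
row 1: diag=4, rhs=-42; c'=1/4, d'=-21/2
back: M1=-21/2
M: M0=0, M1=-21/2, M2=0
seg 0: a=-4, c=M0/2=0, d=(M1−M0)/(6·1)=-7/4, b=Δ0−h0·(2M0+M1)/6=27/4
seg 1: a=1, c=M1/2=-21/4, d=(M2−M1)/(6·1)=7/4, b=Δ1−h1·(2M1+M2)/6=3/2
t_q=3/2 → seg 1, τ=1/2; S=1+3/2·τ+-21/4·τ²+7/4·τ³=21/32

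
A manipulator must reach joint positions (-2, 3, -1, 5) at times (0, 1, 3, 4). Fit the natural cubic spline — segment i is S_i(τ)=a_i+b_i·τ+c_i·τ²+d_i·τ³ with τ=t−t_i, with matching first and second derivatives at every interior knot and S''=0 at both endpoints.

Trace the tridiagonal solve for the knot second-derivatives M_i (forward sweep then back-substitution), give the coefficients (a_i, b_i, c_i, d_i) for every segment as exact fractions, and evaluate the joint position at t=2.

Δ: Δ0=5, Δ1=-2, Δ2=6
row 1: diag=6, rhs=-42; c'=1/3, d'=-7
row 2: denom=6−2·1/3=16/3; d'=(48−2·-7)/(16/3)=93/8
back: M2=93/8
back: M1=-7−1/3·93/8=-87/8
M: M0=0, M1=-87/8, M2=93/8, M3=0
seg 0: a=-2, c=M0/2=0, d=(M1−M0)/(6·1)=-29/16, b=Δ0−h0·(2M0+M1)/6=109/16
seg 1: a=3, c=M1/2=-87/16, d=(M2−M1)/(6·2)=15/8, b=Δ1−h1·(2M1+M2)/6=11/8
seg 2: a=-1, c=M2/2=93/16, d=(M3−M2)/(6·1)=-31/16, b=Δ2−h2·(2M2+M3)/6=17/8
t_q=2 → seg 1, τ=1; S=3+11/8·τ+-87/16·τ²+15/8·τ³=13/16

  seg 0: a=-2 b=109/16 c=0 d=-29/16
  seg 1: a=3 b=11/8 c=-87/16 d=15/8
  seg 2: a=-1 b=17/8 c=93/16 d=-31/16
S(2) = 13/16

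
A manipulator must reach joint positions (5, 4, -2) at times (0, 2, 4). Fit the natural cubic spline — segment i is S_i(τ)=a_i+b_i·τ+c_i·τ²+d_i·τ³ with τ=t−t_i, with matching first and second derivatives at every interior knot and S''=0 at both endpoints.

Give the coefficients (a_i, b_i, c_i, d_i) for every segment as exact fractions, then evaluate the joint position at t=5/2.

Δ: Δ0=-1/2, Δ1=-3
row 1: diag=8, rhs=-15; c'=1/4, d'=-15/8
back: M1=-15/8
M: M0=0, M1=-15/8, M2=0
seg 0: a=5, c=M0/2=0, d=(M1−M0)/(6·2)=-5/32, b=Δ0−h0·(2M0+M1)/6=1/8
seg 1: a=4, c=M1/2=-15/16, d=(M2−M1)/(6·2)=5/32, b=Δ1−h1·(2M1+M2)/6=-7/4
t_q=5/2 → seg 1, τ=1/2; S=4+-7/4·τ+-15/16·τ²+5/32·τ³=745/256

  seg 0: a=5 b=1/8 c=0 d=-5/32
  seg 1: a=4 b=-7/4 c=-15/16 d=5/32
S(5/2) = 745/256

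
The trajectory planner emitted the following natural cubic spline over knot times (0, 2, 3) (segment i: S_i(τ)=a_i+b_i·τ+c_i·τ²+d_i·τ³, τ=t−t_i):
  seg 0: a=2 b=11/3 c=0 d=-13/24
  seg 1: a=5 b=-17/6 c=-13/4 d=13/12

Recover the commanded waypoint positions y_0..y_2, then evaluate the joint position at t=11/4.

y_0=2 y_1=5 y_2=0
S(11/4) = 385/256

y_0 = S_0(0) = a_0 = 2
y_1 = S_1(0) = a_1 = 5
y_2 = S_1(1) = 0
t_q=11/4 is in segment 1 (τ=3/4); S_1(τ)=385/256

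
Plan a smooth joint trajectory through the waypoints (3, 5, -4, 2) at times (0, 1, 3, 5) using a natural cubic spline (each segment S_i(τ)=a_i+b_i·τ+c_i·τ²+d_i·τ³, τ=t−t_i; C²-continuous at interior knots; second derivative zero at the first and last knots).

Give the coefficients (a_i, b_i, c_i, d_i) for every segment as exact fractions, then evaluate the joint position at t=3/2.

Δ: Δ0=2, Δ1=-9/2, Δ2=3
row 1: diag=6, rhs=-39; c'=1/3, d'=-13/2
row 2: denom=8−2·1/3=22/3; d'=(45−2·-13/2)/(22/3)=87/11
back: M2=87/11
back: M1=-13/2−1/3·87/11=-201/22
M: M0=0, M1=-201/22, M2=87/11, M3=0
seg 0: a=3, c=M0/2=0, d=(M1−M0)/(6·1)=-67/44, b=Δ0−h0·(2M0+M1)/6=155/44
seg 1: a=5, c=M1/2=-201/44, d=(M2−M1)/(6·2)=125/88, b=Δ1−h1·(2M1+M2)/6=-23/22
seg 2: a=-4, c=M2/2=87/22, d=(M3−M2)/(6·2)=-29/44, b=Δ2−h2·(2M2+M3)/6=-25/11
t_q=3/2 → seg 1, τ=1/2; S=5+-23/22·τ+-201/44·τ²+125/88·τ³=2473/704

  seg 0: a=3 b=155/44 c=0 d=-67/44
  seg 1: a=5 b=-23/22 c=-201/44 d=125/88
  seg 2: a=-4 b=-25/11 c=87/22 d=-29/44
S(3/2) = 2473/704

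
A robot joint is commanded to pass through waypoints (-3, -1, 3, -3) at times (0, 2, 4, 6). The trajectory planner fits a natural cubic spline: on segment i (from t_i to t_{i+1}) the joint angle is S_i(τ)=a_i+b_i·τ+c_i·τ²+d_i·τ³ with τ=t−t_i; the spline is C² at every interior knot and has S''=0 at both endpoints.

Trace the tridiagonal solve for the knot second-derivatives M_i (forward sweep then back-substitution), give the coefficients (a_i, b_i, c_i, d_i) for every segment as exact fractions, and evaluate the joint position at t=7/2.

Δ: Δ0=1, Δ1=2, Δ2=-3
row 1: diag=8, rhs=6; c'=1/4, d'=3/4
row 2: denom=8−2·1/4=15/2; d'=(-30−2·3/4)/(15/2)=-21/5
back: M2=-21/5
back: M1=3/4−1/4·-21/5=9/5
M: M0=0, M1=9/5, M2=-21/5, M3=0
seg 0: a=-3, c=M0/2=0, d=(M1−M0)/(6·2)=3/20, b=Δ0−h0·(2M0+M1)/6=2/5
seg 1: a=-1, c=M1/2=9/10, d=(M2−M1)/(6·2)=-1/2, b=Δ1−h1·(2M1+M2)/6=11/5
seg 2: a=3, c=M2/2=-21/10, d=(M3−M2)/(6·2)=7/20, b=Δ2−h2·(2M2+M3)/6=-1/5
t_q=7/2 → seg 1, τ=3/2; S=-1+11/5·τ+9/10·τ²+-1/2·τ³=211/80

  seg 0: a=-3 b=2/5 c=0 d=3/20
  seg 1: a=-1 b=11/5 c=9/10 d=-1/2
  seg 2: a=3 b=-1/5 c=-21/10 d=7/20
S(7/2) = 211/80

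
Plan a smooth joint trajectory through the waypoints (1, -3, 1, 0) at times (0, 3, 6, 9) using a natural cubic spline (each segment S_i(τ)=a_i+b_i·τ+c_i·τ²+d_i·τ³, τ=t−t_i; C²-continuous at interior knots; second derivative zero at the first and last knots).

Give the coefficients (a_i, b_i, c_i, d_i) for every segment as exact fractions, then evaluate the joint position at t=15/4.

  seg 0: a=1 b=-97/45 c=0 d=37/405
  seg 1: a=-3 b=14/45 c=37/45 d=-13/81
  seg 2: a=1 b=41/45 c=-28/45 d=28/405
S(15/4) = -759/320

Δ: Δ0=-4/3, Δ1=4/3, Δ2=-1/3
row 1: diag=12, rhs=16; c'=1/4, d'=4/3
row 2: denom=12−3·1/4=45/4; d'=(-10−3·4/3)/(45/4)=-56/45
back: M2=-56/45
back: M1=4/3−1/4·-56/45=74/45
M: M0=0, M1=74/45, M2=-56/45, M3=0
seg 0: a=1, c=M0/2=0, d=(M1−M0)/(6·3)=37/405, b=Δ0−h0·(2M0+M1)/6=-97/45
seg 1: a=-3, c=M1/2=37/45, d=(M2−M1)/(6·3)=-13/81, b=Δ1−h1·(2M1+M2)/6=14/45
seg 2: a=1, c=M2/2=-28/45, d=(M3−M2)/(6·3)=28/405, b=Δ2−h2·(2M2+M3)/6=41/45
t_q=15/4 → seg 1, τ=3/4; S=-3+14/45·τ+37/45·τ²+-13/81·τ³=-759/320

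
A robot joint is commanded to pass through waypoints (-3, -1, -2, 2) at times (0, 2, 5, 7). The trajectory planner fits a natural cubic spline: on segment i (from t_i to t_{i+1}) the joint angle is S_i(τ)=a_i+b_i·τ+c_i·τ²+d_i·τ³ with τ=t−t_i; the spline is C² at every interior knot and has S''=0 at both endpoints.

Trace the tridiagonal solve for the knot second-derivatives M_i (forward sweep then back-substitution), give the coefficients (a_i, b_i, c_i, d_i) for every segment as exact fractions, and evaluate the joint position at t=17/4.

Δ: Δ0=1, Δ1=-1/3, Δ2=2
row 1: diag=10, rhs=-8; c'=3/10, d'=-4/5
row 2: denom=10−3·3/10=91/10; d'=(14−3·-4/5)/(91/10)=164/91
back: M2=164/91
back: M1=-4/5−3/10·164/91=-122/91
M: M0=0, M1=-122/91, M2=164/91, M3=0
seg 0: a=-3, c=M0/2=0, d=(M1−M0)/(6·2)=-61/546, b=Δ0−h0·(2M0+M1)/6=395/273
seg 1: a=-1, c=M1/2=-61/91, d=(M2−M1)/(6·3)=11/63, b=Δ1−h1·(2M1+M2)/6=29/273
seg 2: a=-2, c=M2/2=82/91, d=(M3−M2)/(6·2)=-41/273, b=Δ2−h2·(2M2+M3)/6=218/273
t_q=17/4 → seg 1, τ=9/4; S=-1+29/273·τ+-61/91·τ²+11/63·τ³=-12613/5824

  seg 0: a=-3 b=395/273 c=0 d=-61/546
  seg 1: a=-1 b=29/273 c=-61/91 d=11/63
  seg 2: a=-2 b=218/273 c=82/91 d=-41/273
S(17/4) = -12613/5824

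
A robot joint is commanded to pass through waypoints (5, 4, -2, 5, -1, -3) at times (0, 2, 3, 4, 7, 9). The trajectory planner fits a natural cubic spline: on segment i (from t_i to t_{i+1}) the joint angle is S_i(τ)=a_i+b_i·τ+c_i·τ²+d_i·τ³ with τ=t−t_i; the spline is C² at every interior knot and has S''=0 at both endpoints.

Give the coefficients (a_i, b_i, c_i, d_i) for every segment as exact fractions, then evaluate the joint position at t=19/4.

Δ: Δ0=-1/2, Δ1=-6, Δ2=7, Δ3=-2, Δ4=-1
row 1: diag=6, rhs=-33; c'=1/6, d'=-11/2
row 2: denom=4−1·1/6=23/6; d'=(78−1·-11/2)/(23/6)=501/23
row 3: denom=8−1·6/23=178/23; d'=(-54−1·501/23)/(178/23)=-1743/178
row 4: denom=10−3·69/178=1573/178; d'=(6−3·-1743/178)/(1573/178)=6297/1573
back: M4=6297/1573
back: M3=-1743/178−69/178·6297/1573=-17844/1573
back: M2=501/23−6/23·-17844/1573=38919/1573
back: M1=-11/2−1/6·38919/1573=-15138/1573
M: M0=0, M1=-15138/1573, M2=38919/1573, M3=-17844/1573, M4=6297/1573, M5=0
seg 0: a=5, c=M0/2=0, d=(M1−M0)/(6·2)=-2523/3146, b=Δ0−h0·(2M0+M1)/6=8519/3146
seg 1: a=4, c=M1/2=-7569/1573, d=(M2−M1)/(6·1)=18019/3146, b=Δ1−h1·(2M1+M2)/6=-21757/3146
seg 2: a=-2, c=M2/2=38919/3146, d=(M3−M2)/(6·1)=-18921/3146, b=Δ2−h2·(2M2+M3)/6=92/143
seg 3: a=5, c=M3/2=-8922/1573, d=(M4−M3)/(6·3)=619/726, b=Δ3−h3·(2M3+M4)/6=23099/3146
seg 4: a=-1, c=M4/2=6297/3146, d=(M5−M4)/(6·2)=-2099/6292, b=Δ4−h4·(2M4+M5)/6=-5771/1573
t_q=19/4 → seg 3, τ=3/4; S=5+23099/3146·τ+-8922/1573·τ²+619/726·τ³=140501/18304

  seg 0: a=5 b=8519/3146 c=0 d=-2523/3146
  seg 1: a=4 b=-21757/3146 c=-7569/1573 d=18019/3146
  seg 2: a=-2 b=92/143 c=38919/3146 d=-18921/3146
  seg 3: a=5 b=23099/3146 c=-8922/1573 d=619/726
  seg 4: a=-1 b=-5771/1573 c=6297/3146 d=-2099/6292
S(19/4) = 140501/18304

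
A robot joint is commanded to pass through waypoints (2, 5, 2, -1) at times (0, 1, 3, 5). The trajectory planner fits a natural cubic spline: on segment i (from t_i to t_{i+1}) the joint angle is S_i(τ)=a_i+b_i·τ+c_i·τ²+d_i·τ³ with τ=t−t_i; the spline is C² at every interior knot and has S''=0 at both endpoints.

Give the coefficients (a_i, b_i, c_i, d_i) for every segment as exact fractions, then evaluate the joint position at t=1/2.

  seg 0: a=2 b=42/11 c=0 d=-9/11
  seg 1: a=5 b=15/11 c=-27/11 d=45/88
  seg 2: a=2 b=-51/22 c=27/44 d=-9/88
S(1/2) = 335/88

Δ: Δ0=3, Δ1=-3/2, Δ2=-3/2
row 1: diag=6, rhs=-27; c'=1/3, d'=-9/2
row 2: denom=8−2·1/3=22/3; d'=(0−2·-9/2)/(22/3)=27/22
back: M2=27/22
back: M1=-9/2−1/3·27/22=-54/11
M: M0=0, M1=-54/11, M2=27/22, M3=0
seg 0: a=2, c=M0/2=0, d=(M1−M0)/(6·1)=-9/11, b=Δ0−h0·(2M0+M1)/6=42/11
seg 1: a=5, c=M1/2=-27/11, d=(M2−M1)/(6·2)=45/88, b=Δ1−h1·(2M1+M2)/6=15/11
seg 2: a=2, c=M2/2=27/44, d=(M3−M2)/(6·2)=-9/88, b=Δ2−h2·(2M2+M3)/6=-51/22
t_q=1/2 → seg 0, τ=1/2; S=2+42/11·τ+0·τ²+-9/11·τ³=335/88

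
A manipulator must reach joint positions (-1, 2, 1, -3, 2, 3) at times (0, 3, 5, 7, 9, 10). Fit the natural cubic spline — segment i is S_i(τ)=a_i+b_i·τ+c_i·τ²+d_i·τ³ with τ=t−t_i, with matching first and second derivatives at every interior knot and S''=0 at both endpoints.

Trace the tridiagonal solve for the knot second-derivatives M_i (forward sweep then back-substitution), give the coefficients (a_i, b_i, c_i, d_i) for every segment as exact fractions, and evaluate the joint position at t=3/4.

Δ: Δ0=1, Δ1=-1/2, Δ2=-2, Δ3=5/2, Δ4=1
row 1: diag=10, rhs=-9; c'=1/5, d'=-9/10
row 2: denom=8−2·1/5=38/5; d'=(-9−2·-9/10)/(38/5)=-18/19
row 3: denom=8−2·5/19=142/19; d'=(27−2·-18/19)/(142/19)=549/142
row 4: denom=6−2·19/71=388/71; d'=(-9−2·549/142)/(388/71)=-297/97
back: M4=-297/97
back: M3=549/142−19/71·-297/97=909/194
back: M2=-18/19−5/19·909/194=-423/194
back: M1=-9/10−1/5·-423/194=-45/97
M: M0=0, M1=-45/97, M2=-423/194, M3=909/194, M4=-297/97, M5=0
seg 0: a=-1, c=M0/2=0, d=(M1−M0)/(6·3)=-5/194, b=Δ0−h0·(2M0+M1)/6=239/194
seg 1: a=2, c=M1/2=-45/194, d=(M2−M1)/(6·2)=-111/776, b=Δ1−h1·(2M1+M2)/6=52/97
seg 2: a=1, c=M2/2=-423/388, d=(M3−M2)/(6·2)=111/194, b=Δ2−h2·(2M2+M3)/6=-409/194
seg 3: a=-3, c=M3/2=909/388, d=(M4−M3)/(6·2)=-501/776, b=Δ3−h3·(2M3+M4)/6=77/194
seg 4: a=2, c=M4/2=-297/194, d=(M5−M4)/(6·1)=99/194, b=Δ4−h4·(2M4+M5)/6=196/97
t_q=3/4 → seg 0, τ=3/4; S=-1+239/194·τ+0·τ²+-5/194·τ³=-1079/12416

  seg 0: a=-1 b=239/194 c=0 d=-5/194
  seg 1: a=2 b=52/97 c=-45/194 d=-111/776
  seg 2: a=1 b=-409/194 c=-423/388 d=111/194
  seg 3: a=-3 b=77/194 c=909/388 d=-501/776
  seg 4: a=2 b=196/97 c=-297/194 d=99/194
S(3/4) = -1079/12416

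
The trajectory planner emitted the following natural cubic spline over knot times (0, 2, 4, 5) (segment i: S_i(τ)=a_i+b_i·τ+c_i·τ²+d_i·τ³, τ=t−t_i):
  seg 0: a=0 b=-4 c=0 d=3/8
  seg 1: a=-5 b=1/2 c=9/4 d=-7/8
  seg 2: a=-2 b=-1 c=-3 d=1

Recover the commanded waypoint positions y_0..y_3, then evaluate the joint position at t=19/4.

y_0 = S_0(0) = a_0 = 0
y_1 = S_1(0) = a_1 = -5
y_2 = S_2(0) = a_2 = -2
y_3 = S_2(1) = -5
t_q=19/4 is in segment 2 (τ=3/4); S_2(τ)=-257/64

y_0=0 y_1=-5 y_2=-2 y_3=-5
S(19/4) = -257/64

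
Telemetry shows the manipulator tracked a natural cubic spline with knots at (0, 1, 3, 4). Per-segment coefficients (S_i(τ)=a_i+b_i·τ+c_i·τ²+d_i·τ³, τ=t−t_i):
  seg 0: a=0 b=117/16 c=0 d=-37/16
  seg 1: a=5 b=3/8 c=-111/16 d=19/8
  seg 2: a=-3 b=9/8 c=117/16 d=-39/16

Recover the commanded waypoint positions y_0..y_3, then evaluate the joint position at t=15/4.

y_0=0 y_1=5 y_2=-3 y_3=3
S(15/4) = 951/1024

y_0 = S_0(0) = a_0 = 0
y_1 = S_1(0) = a_1 = 5
y_2 = S_2(0) = a_2 = -3
y_3 = S_2(1) = 3
t_q=15/4 is in segment 2 (τ=3/4); S_2(τ)=951/1024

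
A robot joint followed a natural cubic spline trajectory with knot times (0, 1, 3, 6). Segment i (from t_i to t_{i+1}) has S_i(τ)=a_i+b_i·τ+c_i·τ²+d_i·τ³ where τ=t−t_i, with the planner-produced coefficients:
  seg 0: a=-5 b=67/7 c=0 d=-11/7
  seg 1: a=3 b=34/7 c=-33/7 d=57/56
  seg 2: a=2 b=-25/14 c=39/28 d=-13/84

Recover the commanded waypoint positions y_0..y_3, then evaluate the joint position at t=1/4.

y_0 = S_0(0) = a_0 = -5
y_1 = S_1(0) = a_1 = 3
y_2 = S_2(0) = a_2 = 2
y_3 = S_2(3) = 5
t_q=1/4 is in segment 0 (τ=1/4); S_0(τ)=-1179/448

y_0=-5 y_1=3 y_2=2 y_3=5
S(1/4) = -1179/448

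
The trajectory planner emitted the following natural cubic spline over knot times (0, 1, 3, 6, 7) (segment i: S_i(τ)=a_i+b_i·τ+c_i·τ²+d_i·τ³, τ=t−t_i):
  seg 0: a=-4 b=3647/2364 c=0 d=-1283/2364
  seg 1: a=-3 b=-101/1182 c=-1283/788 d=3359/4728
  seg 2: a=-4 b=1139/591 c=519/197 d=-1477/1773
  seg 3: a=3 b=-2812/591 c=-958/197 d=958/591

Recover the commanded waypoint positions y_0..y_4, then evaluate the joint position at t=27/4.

y_0 = S_0(0) = a_0 = -4
y_1 = S_1(0) = a_1 = -3
y_2 = S_2(0) = a_2 = -4
y_3 = S_3(0) = a_3 = 3
y_4 = S_3(1) = -5
t_q=27/4 is in segment 3 (τ=3/4); S_3(τ)=-16517/6304

y_0=-4 y_1=-3 y_2=-4 y_3=3 y_4=-5
S(27/4) = -16517/6304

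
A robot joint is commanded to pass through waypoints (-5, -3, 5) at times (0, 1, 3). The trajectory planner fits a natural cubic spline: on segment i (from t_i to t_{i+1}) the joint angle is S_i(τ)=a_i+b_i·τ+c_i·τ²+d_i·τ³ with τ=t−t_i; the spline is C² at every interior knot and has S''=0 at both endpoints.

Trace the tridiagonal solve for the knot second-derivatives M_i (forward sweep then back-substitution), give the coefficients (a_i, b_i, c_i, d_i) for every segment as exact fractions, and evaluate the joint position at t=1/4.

Δ: Δ0=2, Δ1=4
row 1: diag=6, rhs=12; c'=1/3, d'=2
back: M1=2
M: M0=0, M1=2, M2=0
seg 0: a=-5, c=M0/2=0, d=(M1−M0)/(6·1)=1/3, b=Δ0−h0·(2M0+M1)/6=5/3
seg 1: a=-3, c=M1/2=1, d=(M2−M1)/(6·2)=-1/6, b=Δ1−h1·(2M1+M2)/6=8/3
t_q=1/4 → seg 0, τ=1/4; S=-5+5/3·τ+0·τ²+1/3·τ³=-293/64

  seg 0: a=-5 b=5/3 c=0 d=1/3
  seg 1: a=-3 b=8/3 c=1 d=-1/6
S(1/4) = -293/64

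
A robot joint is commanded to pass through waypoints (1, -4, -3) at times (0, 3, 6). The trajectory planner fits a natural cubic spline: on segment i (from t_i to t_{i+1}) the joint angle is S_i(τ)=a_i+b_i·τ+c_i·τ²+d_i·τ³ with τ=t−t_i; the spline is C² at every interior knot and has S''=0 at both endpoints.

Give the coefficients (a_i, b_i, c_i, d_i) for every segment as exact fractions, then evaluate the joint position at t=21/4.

  seg 0: a=1 b=-13/6 c=0 d=1/18
  seg 1: a=-4 b=-2/3 c=1/2 d=-1/18
S(21/4) = -461/128

Δ: Δ0=-5/3, Δ1=1/3
row 1: diag=12, rhs=12; c'=1/4, d'=1
back: M1=1
M: M0=0, M1=1, M2=0
seg 0: a=1, c=M0/2=0, d=(M1−M0)/(6·3)=1/18, b=Δ0−h0·(2M0+M1)/6=-13/6
seg 1: a=-4, c=M1/2=1/2, d=(M2−M1)/(6·3)=-1/18, b=Δ1−h1·(2M1+M2)/6=-2/3
t_q=21/4 → seg 1, τ=9/4; S=-4+-2/3·τ+1/2·τ²+-1/18·τ³=-461/128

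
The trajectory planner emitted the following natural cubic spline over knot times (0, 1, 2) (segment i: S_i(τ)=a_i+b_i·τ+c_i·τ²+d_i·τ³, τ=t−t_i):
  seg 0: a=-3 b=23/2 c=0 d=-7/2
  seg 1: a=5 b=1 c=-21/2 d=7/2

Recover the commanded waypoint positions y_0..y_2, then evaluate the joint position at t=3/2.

y_0 = S_0(0) = a_0 = -3
y_1 = S_1(0) = a_1 = 5
y_2 = S_1(1) = -1
t_q=3/2 is in segment 1 (τ=1/2); S_1(τ)=53/16

y_0=-3 y_1=5 y_2=-1
S(3/2) = 53/16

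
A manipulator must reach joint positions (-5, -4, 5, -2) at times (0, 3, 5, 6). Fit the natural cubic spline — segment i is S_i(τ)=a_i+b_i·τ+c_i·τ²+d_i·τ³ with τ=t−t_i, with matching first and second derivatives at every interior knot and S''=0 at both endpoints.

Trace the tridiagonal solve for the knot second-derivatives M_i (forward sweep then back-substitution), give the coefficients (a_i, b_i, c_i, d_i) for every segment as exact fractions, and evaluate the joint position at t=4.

Δ: Δ0=1/3, Δ1=9/2, Δ2=-7
row 1: diag=10, rhs=25; c'=1/5, d'=5/2
row 2: denom=6−2·1/5=28/5; d'=(-69−2·5/2)/(28/5)=-185/14
back: M2=-185/14
back: M1=5/2−1/5·-185/14=36/7
M: M0=0, M1=36/7, M2=-185/14, M3=0
seg 0: a=-5, c=M0/2=0, d=(M1−M0)/(6·3)=2/7, b=Δ0−h0·(2M0+M1)/6=-47/21
seg 1: a=-4, c=M1/2=18/7, d=(M2−M1)/(6·2)=-257/168, b=Δ1−h1·(2M1+M2)/6=115/21
seg 2: a=5, c=M2/2=-185/28, d=(M3−M2)/(6·1)=185/84, b=Δ2−h2·(2M2+M3)/6=-109/42
t_q=4 → seg 1, τ=1; S=-4+115/21·τ+18/7·τ²+-257/168·τ³=141/56

  seg 0: a=-5 b=-47/21 c=0 d=2/7
  seg 1: a=-4 b=115/21 c=18/7 d=-257/168
  seg 2: a=5 b=-109/42 c=-185/28 d=185/84
S(4) = 141/56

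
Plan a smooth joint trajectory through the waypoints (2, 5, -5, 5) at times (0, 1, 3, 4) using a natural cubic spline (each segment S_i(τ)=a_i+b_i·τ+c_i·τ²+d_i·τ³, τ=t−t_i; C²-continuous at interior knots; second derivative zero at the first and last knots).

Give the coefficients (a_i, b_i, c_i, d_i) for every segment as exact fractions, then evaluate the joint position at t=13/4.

Δ: Δ0=3, Δ1=-5, Δ2=10
row 1: diag=6, rhs=-48; c'=1/3, d'=-8
row 2: denom=6−2·1/3=16/3; d'=(90−2·-8)/(16/3)=159/8
back: M2=159/8
back: M1=-8−1/3·159/8=-117/8
M: M0=0, M1=-117/8, M2=159/8, M3=0
seg 0: a=2, c=M0/2=0, d=(M1−M0)/(6·1)=-39/16, b=Δ0−h0·(2M0+M1)/6=87/16
seg 1: a=5, c=M1/2=-117/16, d=(M2−M1)/(6·2)=23/8, b=Δ1−h1·(2M1+M2)/6=-15/8
seg 2: a=-5, c=M2/2=159/16, d=(M3−M2)/(6·1)=-53/16, b=Δ2−h2·(2M2+M3)/6=27/8
t_q=13/4 → seg 2, τ=1/4; S=-5+27/8·τ+159/16·τ²+-53/16·τ³=-3673/1024

  seg 0: a=2 b=87/16 c=0 d=-39/16
  seg 1: a=5 b=-15/8 c=-117/16 d=23/8
  seg 2: a=-5 b=27/8 c=159/16 d=-53/16
S(13/4) = -3673/1024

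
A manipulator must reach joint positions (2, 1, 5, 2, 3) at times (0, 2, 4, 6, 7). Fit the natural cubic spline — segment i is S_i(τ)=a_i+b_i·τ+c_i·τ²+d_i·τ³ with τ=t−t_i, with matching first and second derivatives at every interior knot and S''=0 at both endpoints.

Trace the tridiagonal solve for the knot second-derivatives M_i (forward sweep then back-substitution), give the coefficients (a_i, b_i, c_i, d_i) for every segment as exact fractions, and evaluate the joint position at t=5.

  seg 0: a=2 b=-61/41 c=0 d=81/328
  seg 1: a=1 b=121/82 c=243/164 d=-25/41
  seg 2: a=5 b=7/82 c=-357/164 d=227/328
  seg 3: a=2 b=-13/41 c=81/41 d=-27/41
S(5) = 1181/328

Δ: Δ0=-1/2, Δ1=2, Δ2=-3/2, Δ3=1
row 1: diag=8, rhs=15; c'=1/4, d'=15/8
row 2: denom=8−2·1/4=15/2; d'=(-21−2·15/8)/(15/2)=-33/10
row 3: denom=6−2·4/15=82/15; d'=(15−2·-33/10)/(82/15)=162/41
back: M3=162/41
back: M2=-33/10−4/15·162/41=-357/82
back: M1=15/8−1/4·-357/82=243/82
M: M0=0, M1=243/82, M2=-357/82, M3=162/41, M4=0
seg 0: a=2, c=M0/2=0, d=(M1−M0)/(6·2)=81/328, b=Δ0−h0·(2M0+M1)/6=-61/41
seg 1: a=1, c=M1/2=243/164, d=(M2−M1)/(6·2)=-25/41, b=Δ1−h1·(2M1+M2)/6=121/82
seg 2: a=5, c=M2/2=-357/164, d=(M3−M2)/(6·2)=227/328, b=Δ2−h2·(2M2+M3)/6=7/82
seg 3: a=2, c=M3/2=81/41, d=(M4−M3)/(6·1)=-27/41, b=Δ3−h3·(2M3+M4)/6=-13/41
t_q=5 → seg 2, τ=1; S=5+7/82·τ+-357/164·τ²+227/328·τ³=1181/328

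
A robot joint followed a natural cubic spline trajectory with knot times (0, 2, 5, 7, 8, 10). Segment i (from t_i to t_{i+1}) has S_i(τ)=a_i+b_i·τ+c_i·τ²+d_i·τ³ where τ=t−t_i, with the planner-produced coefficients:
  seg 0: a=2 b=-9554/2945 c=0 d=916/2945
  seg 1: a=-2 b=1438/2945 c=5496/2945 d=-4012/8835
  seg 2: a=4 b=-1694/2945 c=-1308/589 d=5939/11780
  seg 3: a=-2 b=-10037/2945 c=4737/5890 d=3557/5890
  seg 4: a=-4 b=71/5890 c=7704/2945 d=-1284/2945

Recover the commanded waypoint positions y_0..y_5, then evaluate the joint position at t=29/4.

y_0 = S_0(0) = a_0 = 2
y_1 = S_1(0) = a_1 = -2
y_2 = S_2(0) = a_2 = 4
y_3 = S_3(0) = a_3 = -2
y_4 = S_4(0) = a_4 = -4
y_5 = S_4(2) = 3
t_q=29/4 is in segment 3 (τ=1/4); S_3(τ)=-1052599/376960

y_0=2 y_1=-2 y_2=4 y_3=-2 y_4=-4 y_5=3
S(29/4) = -1052599/376960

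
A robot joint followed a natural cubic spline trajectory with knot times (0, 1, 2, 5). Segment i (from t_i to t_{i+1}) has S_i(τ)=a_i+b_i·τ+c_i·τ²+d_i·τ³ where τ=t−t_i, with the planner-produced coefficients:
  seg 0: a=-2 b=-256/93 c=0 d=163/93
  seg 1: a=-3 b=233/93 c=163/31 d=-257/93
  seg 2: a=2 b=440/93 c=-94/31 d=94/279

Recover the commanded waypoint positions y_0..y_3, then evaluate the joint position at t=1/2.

y_0=-2 y_1=-3 y_2=2 y_3=-2
S(1/2) = -783/248

y_0 = S_0(0) = a_0 = -2
y_1 = S_1(0) = a_1 = -3
y_2 = S_2(0) = a_2 = 2
y_3 = S_2(3) = -2
t_q=1/2 is in segment 0 (τ=1/2); S_0(τ)=-783/248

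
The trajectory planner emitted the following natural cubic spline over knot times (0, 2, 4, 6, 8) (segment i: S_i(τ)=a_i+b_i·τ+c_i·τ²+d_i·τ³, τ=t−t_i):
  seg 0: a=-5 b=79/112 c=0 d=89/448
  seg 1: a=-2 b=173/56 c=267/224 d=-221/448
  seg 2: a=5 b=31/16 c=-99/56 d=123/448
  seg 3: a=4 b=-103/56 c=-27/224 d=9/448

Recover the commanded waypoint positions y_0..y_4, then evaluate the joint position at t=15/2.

y_0=-5 y_1=-2 y_2=5 y_3=4 y_4=0
S(15/2) = 3719/3584

y_0 = S_0(0) = a_0 = -5
y_1 = S_1(0) = a_1 = -2
y_2 = S_2(0) = a_2 = 5
y_3 = S_3(0) = a_3 = 4
y_4 = S_3(2) = 0
t_q=15/2 is in segment 3 (τ=3/2); S_3(τ)=3719/3584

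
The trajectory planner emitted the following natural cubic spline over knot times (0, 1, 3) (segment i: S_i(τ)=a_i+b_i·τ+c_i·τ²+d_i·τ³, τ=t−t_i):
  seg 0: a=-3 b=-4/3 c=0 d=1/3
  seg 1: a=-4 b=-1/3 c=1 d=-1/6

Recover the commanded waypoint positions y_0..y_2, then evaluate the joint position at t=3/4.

y_0=-3 y_1=-4 y_2=-2
S(3/4) = -247/64

y_0 = S_0(0) = a_0 = -3
y_1 = S_1(0) = a_1 = -4
y_2 = S_1(2) = -2
t_q=3/4 is in segment 0 (τ=3/4); S_0(τ)=-247/64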